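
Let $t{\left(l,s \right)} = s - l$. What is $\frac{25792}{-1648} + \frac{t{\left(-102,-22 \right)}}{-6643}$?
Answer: $- \frac{10716756}{684229} \approx -15.663$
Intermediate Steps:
$\frac{25792}{-1648} + \frac{t{\left(-102,-22 \right)}}{-6643} = \frac{25792}{-1648} + \frac{-22 - -102}{-6643} = 25792 \left(- \frac{1}{1648}\right) + \left(-22 + 102\right) \left(- \frac{1}{6643}\right) = - \frac{1612}{103} + 80 \left(- \frac{1}{6643}\right) = - \frac{1612}{103} - \frac{80}{6643} = - \frac{10716756}{684229}$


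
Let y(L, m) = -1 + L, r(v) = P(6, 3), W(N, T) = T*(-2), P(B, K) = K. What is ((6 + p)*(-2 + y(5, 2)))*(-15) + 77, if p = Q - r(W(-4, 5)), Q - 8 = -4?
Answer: -133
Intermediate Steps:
W(N, T) = -2*T
r(v) = 3
Q = 4 (Q = 8 - 4 = 4)
p = 1 (p = 4 - 1*3 = 4 - 3 = 1)
((6 + p)*(-2 + y(5, 2)))*(-15) + 77 = ((6 + 1)*(-2 + (-1 + 5)))*(-15) + 77 = (7*(-2 + 4))*(-15) + 77 = (7*2)*(-15) + 77 = 14*(-15) + 77 = -210 + 77 = -133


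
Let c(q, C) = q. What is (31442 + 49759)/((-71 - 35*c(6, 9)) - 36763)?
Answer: -27067/12348 ≈ -2.1920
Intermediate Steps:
(31442 + 49759)/((-71 - 35*c(6, 9)) - 36763) = (31442 + 49759)/((-71 - 35*6) - 36763) = 81201/((-71 - 210) - 36763) = 81201/(-281 - 36763) = 81201/(-37044) = 81201*(-1/37044) = -27067/12348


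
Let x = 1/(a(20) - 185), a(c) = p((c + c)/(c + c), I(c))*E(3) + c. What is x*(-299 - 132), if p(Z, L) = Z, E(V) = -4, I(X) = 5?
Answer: 431/169 ≈ 2.5503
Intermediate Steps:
a(c) = -4 + c (a(c) = ((c + c)/(c + c))*(-4) + c = ((2*c)/((2*c)))*(-4) + c = ((2*c)*(1/(2*c)))*(-4) + c = 1*(-4) + c = -4 + c)
x = -1/169 (x = 1/((-4 + 20) - 185) = 1/(16 - 185) = 1/(-169) = -1/169 ≈ -0.0059172)
x*(-299 - 132) = -(-299 - 132)/169 = -1/169*(-431) = 431/169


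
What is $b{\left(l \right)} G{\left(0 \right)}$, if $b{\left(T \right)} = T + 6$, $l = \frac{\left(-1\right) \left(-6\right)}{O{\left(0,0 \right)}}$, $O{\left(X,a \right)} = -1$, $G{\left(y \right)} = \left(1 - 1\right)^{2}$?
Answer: $0$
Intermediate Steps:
$G{\left(y \right)} = 0$ ($G{\left(y \right)} = 0^{2} = 0$)
$l = -6$ ($l = \frac{\left(-1\right) \left(-6\right)}{-1} = 6 \left(-1\right) = -6$)
$b{\left(T \right)} = 6 + T$
$b{\left(l \right)} G{\left(0 \right)} = \left(6 - 6\right) 0 = 0 \cdot 0 = 0$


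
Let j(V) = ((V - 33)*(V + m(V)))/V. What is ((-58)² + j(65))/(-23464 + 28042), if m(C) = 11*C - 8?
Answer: 121682/148785 ≈ 0.81784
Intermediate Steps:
m(C) = -8 + 11*C
j(V) = (-33 + V)*(-8 + 12*V)/V (j(V) = ((V - 33)*(V + (-8 + 11*V)))/V = ((-33 + V)*(-8 + 12*V))/V = (-33 + V)*(-8 + 12*V)/V)
((-58)² + j(65))/(-23464 + 28042) = ((-58)² + (-404 + 12*65 + 264/65))/(-23464 + 28042) = (3364 + (-404 + 780 + 264*(1/65)))/4578 = (3364 + (-404 + 780 + 264/65))*(1/4578) = (3364 + 24704/65)*(1/4578) = (243364/65)*(1/4578) = 121682/148785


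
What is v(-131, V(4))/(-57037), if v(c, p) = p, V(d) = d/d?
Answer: -1/57037 ≈ -1.7532e-5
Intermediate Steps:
V(d) = 1
v(-131, V(4))/(-57037) = 1/(-57037) = 1*(-1/57037) = -1/57037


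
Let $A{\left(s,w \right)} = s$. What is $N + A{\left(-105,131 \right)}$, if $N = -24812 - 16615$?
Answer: $-41532$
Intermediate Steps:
$N = -41427$ ($N = -24812 - 16615 = -41427$)
$N + A{\left(-105,131 \right)} = -41427 - 105 = -41532$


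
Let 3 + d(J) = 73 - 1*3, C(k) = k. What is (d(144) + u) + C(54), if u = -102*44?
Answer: -4367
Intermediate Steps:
d(J) = 67 (d(J) = -3 + (73 - 1*3) = -3 + (73 - 3) = -3 + 70 = 67)
u = -4488
(d(144) + u) + C(54) = (67 - 4488) + 54 = -4421 + 54 = -4367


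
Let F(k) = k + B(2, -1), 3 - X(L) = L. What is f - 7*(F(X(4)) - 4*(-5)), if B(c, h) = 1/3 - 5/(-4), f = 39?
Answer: -1261/12 ≈ -105.08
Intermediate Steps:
B(c, h) = 19/12 (B(c, h) = 1*(⅓) - 5*(-¼) = ⅓ + 5/4 = 19/12)
X(L) = 3 - L
F(k) = 19/12 + k (F(k) = k + 19/12 = 19/12 + k)
f - 7*(F(X(4)) - 4*(-5)) = 39 - 7*((19/12 + (3 - 1*4)) - 4*(-5)) = 39 - 7*((19/12 + (3 - 4)) + 20) = 39 - 7*((19/12 - 1) + 20) = 39 - 7*(7/12 + 20) = 39 - 7*247/12 = 39 - 1729/12 = -1261/12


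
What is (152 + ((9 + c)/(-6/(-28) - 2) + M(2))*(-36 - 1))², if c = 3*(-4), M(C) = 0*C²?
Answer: 5044516/625 ≈ 8071.2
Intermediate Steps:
M(C) = 0
c = -12
(152 + ((9 + c)/(-6/(-28) - 2) + M(2))*(-36 - 1))² = (152 + ((9 - 12)/(-6/(-28) - 2) + 0)*(-36 - 1))² = (152 + (-3/(-6*(-1/28) - 2) + 0)*(-37))² = (152 + (-3/(3/14 - 2) + 0)*(-37))² = (152 + (-3/(-25/14) + 0)*(-37))² = (152 + (-3*(-14/25) + 0)*(-37))² = (152 + (42/25 + 0)*(-37))² = (152 + (42/25)*(-37))² = (152 - 1554/25)² = (2246/25)² = 5044516/625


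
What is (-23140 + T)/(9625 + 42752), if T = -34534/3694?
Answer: -42756847/96740319 ≈ -0.44198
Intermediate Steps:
T = -17267/1847 (T = -34534*1/3694 = -17267/1847 ≈ -9.3487)
(-23140 + T)/(9625 + 42752) = (-23140 - 17267/1847)/(9625 + 42752) = -42756847/1847/52377 = -42756847/1847*1/52377 = -42756847/96740319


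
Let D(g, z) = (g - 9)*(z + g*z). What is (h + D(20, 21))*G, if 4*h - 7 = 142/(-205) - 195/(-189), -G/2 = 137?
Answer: -17172774914/12915 ≈ -1.3297e+6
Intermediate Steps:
D(g, z) = (-9 + g)*(z + g*z)
G = -274 (G = -2*137 = -274)
h = 23696/12915 (h = 7/4 + (142/(-205) - 195/(-189))/4 = 7/4 + (142*(-1/205) - 195*(-1/189))/4 = 7/4 + (-142/205 + 65/63)/4 = 7/4 + (1/4)*(4379/12915) = 7/4 + 4379/51660 = 23696/12915 ≈ 1.8348)
(h + D(20, 21))*G = (23696/12915 + 21*(-9 + 20**2 - 8*20))*(-274) = (23696/12915 + 21*(-9 + 400 - 160))*(-274) = (23696/12915 + 21*231)*(-274) = (23696/12915 + 4851)*(-274) = (62674361/12915)*(-274) = -17172774914/12915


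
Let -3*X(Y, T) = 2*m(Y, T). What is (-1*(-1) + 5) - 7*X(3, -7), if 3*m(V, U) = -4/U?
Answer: 62/9 ≈ 6.8889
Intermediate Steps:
m(V, U) = -4/(3*U) (m(V, U) = (-4/U)/3 = -4/(3*U))
X(Y, T) = 8/(9*T) (X(Y, T) = -2*(-4/(3*T))/3 = -(-8)/(9*T) = 8/(9*T))
(-1*(-1) + 5) - 7*X(3, -7) = (-1*(-1) + 5) - 56/(9*(-7)) = (1 + 5) - 56*(-1)/(9*7) = 6 - 7*(-8/63) = 6 + 8/9 = 62/9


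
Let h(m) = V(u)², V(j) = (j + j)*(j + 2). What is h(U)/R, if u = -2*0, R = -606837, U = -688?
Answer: 0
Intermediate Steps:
u = 0
V(j) = 2*j*(2 + j) (V(j) = (2*j)*(2 + j) = 2*j*(2 + j))
h(m) = 0 (h(m) = (2*0*(2 + 0))² = (2*0*2)² = 0² = 0)
h(U)/R = 0/(-606837) = 0*(-1/606837) = 0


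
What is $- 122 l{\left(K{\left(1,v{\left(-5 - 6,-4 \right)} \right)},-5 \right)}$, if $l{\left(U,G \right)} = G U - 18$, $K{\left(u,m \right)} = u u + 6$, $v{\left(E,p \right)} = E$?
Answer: $6466$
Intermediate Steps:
$K{\left(u,m \right)} = 6 + u^{2}$ ($K{\left(u,m \right)} = u^{2} + 6 = 6 + u^{2}$)
$l{\left(U,G \right)} = -18 + G U$
$- 122 l{\left(K{\left(1,v{\left(-5 - 6,-4 \right)} \right)},-5 \right)} = - 122 \left(-18 - 5 \left(6 + 1^{2}\right)\right) = - 122 \left(-18 - 5 \left(6 + 1\right)\right) = - 122 \left(-18 - 35\right) = \left(-122\right) \left(-53\right) = 6466$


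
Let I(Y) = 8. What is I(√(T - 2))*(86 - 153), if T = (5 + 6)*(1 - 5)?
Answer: -536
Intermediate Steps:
T = -44 (T = 11*(-4) = -44)
I(√(T - 2))*(86 - 153) = 8*(86 - 153) = 8*(-67) = -536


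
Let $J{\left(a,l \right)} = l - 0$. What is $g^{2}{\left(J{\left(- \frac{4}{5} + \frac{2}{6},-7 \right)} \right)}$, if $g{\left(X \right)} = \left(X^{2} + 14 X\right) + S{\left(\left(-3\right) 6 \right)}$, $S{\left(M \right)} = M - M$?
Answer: $2401$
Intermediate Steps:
$S{\left(M \right)} = 0$
$J{\left(a,l \right)} = l$ ($J{\left(a,l \right)} = l + 0 = l$)
$g{\left(X \right)} = X^{2} + 14 X$ ($g{\left(X \right)} = \left(X^{2} + 14 X\right) + 0 = X^{2} + 14 X$)
$g^{2}{\left(J{\left(- \frac{4}{5} + \frac{2}{6},-7 \right)} \right)} = \left(- 7 \left(14 - 7\right)\right)^{2} = \left(\left(-7\right) 7\right)^{2} = \left(-49\right)^{2} = 2401$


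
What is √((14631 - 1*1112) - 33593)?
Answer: I*√20074 ≈ 141.68*I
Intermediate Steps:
√((14631 - 1*1112) - 33593) = √((14631 - 1112) - 33593) = √(13519 - 33593) = √(-20074) = I*√20074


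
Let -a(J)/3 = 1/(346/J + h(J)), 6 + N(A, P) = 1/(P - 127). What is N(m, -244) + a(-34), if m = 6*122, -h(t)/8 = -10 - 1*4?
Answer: -1291286/214067 ≈ -6.0322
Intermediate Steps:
h(t) = 112 (h(t) = -8*(-10 - 1*4) = -8*(-10 - 4) = -8*(-14) = 112)
m = 732
N(A, P) = -6 + 1/(-127 + P) (N(A, P) = -6 + 1/(P - 127) = -6 + 1/(-127 + P))
a(J) = -3/(112 + 346/J) (a(J) = -3/(346/J + 112) = -3/(112 + 346/J))
N(m, -244) + a(-34) = (763 - 6*(-244))/(-127 - 244) - 3*(-34)/(346 + 112*(-34)) = (763 + 1464)/(-371) - 3*(-34)/(346 - 3808) = -1/371*2227 - 3*(-34)/(-3462) = -2227/371 - 3*(-34)*(-1/3462) = -2227/371 - 17/577 = -1291286/214067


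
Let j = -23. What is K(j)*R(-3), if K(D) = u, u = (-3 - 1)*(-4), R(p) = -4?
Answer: -64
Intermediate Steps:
u = 16 (u = -4*(-4) = 16)
K(D) = 16
K(j)*R(-3) = 16*(-4) = -64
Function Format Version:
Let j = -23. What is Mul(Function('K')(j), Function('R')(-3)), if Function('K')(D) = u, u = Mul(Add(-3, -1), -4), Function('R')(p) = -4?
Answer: -64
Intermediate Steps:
u = 16 (u = Mul(-4, -4) = 16)
Function('K')(D) = 16
Mul(Function('K')(j), Function('R')(-3)) = Mul(16, -4) = -64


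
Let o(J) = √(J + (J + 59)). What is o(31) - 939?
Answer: -928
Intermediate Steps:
o(J) = √(59 + 2*J) (o(J) = √(J + (59 + J)) = √(59 + 2*J))
o(31) - 939 = √(59 + 2*31) - 939 = √(59 + 62) - 939 = √121 - 939 = 11 - 939 = -928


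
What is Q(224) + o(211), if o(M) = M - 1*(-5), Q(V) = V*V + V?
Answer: 50616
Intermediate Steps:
Q(V) = V + V² (Q(V) = V² + V = V + V²)
o(M) = 5 + M (o(M) = M + 5 = 5 + M)
Q(224) + o(211) = 224*(1 + 224) + (5 + 211) = 224*225 + 216 = 50400 + 216 = 50616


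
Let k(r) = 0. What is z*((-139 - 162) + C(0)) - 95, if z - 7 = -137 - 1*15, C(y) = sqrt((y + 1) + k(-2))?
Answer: 43405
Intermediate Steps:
C(y) = sqrt(1 + y) (C(y) = sqrt((y + 1) + 0) = sqrt((1 + y) + 0) = sqrt(1 + y))
z = -145 (z = 7 + (-137 - 1*15) = 7 + (-137 - 15) = 7 - 152 = -145)
z*((-139 - 162) + C(0)) - 95 = -145*((-139 - 162) + sqrt(1 + 0)) - 95 = -145*(-301 + sqrt(1)) - 95 = -145*(-301 + 1) - 95 = -145*(-300) - 95 = 43500 - 95 = 43405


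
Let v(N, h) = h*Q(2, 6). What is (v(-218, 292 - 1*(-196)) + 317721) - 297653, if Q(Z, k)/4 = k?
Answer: 31780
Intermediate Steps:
Q(Z, k) = 4*k
v(N, h) = 24*h (v(N, h) = h*(4*6) = h*24 = 24*h)
(v(-218, 292 - 1*(-196)) + 317721) - 297653 = (24*(292 - 1*(-196)) + 317721) - 297653 = (24*(292 + 196) + 317721) - 297653 = (24*488 + 317721) - 297653 = (11712 + 317721) - 297653 = 329433 - 297653 = 31780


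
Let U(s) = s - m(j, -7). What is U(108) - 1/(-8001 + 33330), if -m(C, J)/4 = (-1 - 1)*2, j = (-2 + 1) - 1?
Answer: 2330267/25329 ≈ 92.000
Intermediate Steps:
j = -2 (j = -1 - 1 = -2)
m(C, J) = 16 (m(C, J) = -4*(-1 - 1)*2 = -(-8)*2 = -4*(-4) = 16)
U(s) = -16 + s (U(s) = s - 1*16 = s - 16 = -16 + s)
U(108) - 1/(-8001 + 33330) = (-16 + 108) - 1/(-8001 + 33330) = 92 - 1/25329 = 2330267/25329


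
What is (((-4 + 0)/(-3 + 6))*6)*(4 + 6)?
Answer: -80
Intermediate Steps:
(((-4 + 0)/(-3 + 6))*6)*(4 + 6) = (-4/3*6)*10 = (-4*1/3*6)*10 = -4/3*6*10 = -8*10 = -80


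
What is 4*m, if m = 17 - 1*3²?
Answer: 32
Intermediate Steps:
m = 8 (m = 17 - 1*9 = 17 - 9 = 8)
4*m = 4*8 = 32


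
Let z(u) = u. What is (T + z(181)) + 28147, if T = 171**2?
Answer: 57569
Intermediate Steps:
T = 29241
(T + z(181)) + 28147 = (29241 + 181) + 28147 = 29422 + 28147 = 57569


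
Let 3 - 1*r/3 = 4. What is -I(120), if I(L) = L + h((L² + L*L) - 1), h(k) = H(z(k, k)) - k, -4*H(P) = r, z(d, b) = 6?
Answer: 114713/4 ≈ 28678.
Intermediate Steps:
r = -3 (r = 9 - 3*4 = 9 - 12 = -3)
H(P) = ¾ (H(P) = -¼*(-3) = ¾)
h(k) = ¾ - k
I(L) = 7/4 + L - 2*L² (I(L) = L + (¾ - ((L² + L*L) - 1)) = L + (¾ - ((L² + L²) - 1)) = L + (¾ - (2*L² - 1)) = L + (¾ - (-1 + 2*L²)) = L + (¾ + (1 - 2*L²)) = L + (7/4 - 2*L²) = 7/4 + L - 2*L²)
-I(120) = -(7/4 + 120 - 2*120²) = -(7/4 + 120 - 2*14400) = -(7/4 + 120 - 28800) = -1*(-114713/4) = 114713/4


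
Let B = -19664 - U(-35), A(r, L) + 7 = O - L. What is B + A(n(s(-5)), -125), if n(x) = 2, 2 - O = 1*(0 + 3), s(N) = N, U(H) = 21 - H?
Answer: -19603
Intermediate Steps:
O = -1 (O = 2 - (0 + 3) = 2 - 3 = -1)
A(r, L) = -8 - L (A(r, L) = -7 + (-1 - L) = -8 - L)
B = -19720 (B = -19664 - (21 - 1*(-35)) = -19664 - (21 + 35) = -19664 - 1*56 = -19664 - 56 = -19720)
B + A(n(s(-5)), -125) = -19720 + (-8 - 1*(-125)) = -19720 + (-8 + 125) = -19720 + 117 = -19603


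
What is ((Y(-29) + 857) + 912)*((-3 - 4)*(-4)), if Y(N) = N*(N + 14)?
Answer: 61712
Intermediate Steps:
Y(N) = N*(14 + N)
((Y(-29) + 857) + 912)*((-3 - 4)*(-4)) = ((-29*(14 - 29) + 857) + 912)*((-3 - 4)*(-4)) = ((-29*(-15) + 857) + 912)*(-7*(-4)) = ((435 + 857) + 912)*28 = (1292 + 912)*28 = 2204*28 = 61712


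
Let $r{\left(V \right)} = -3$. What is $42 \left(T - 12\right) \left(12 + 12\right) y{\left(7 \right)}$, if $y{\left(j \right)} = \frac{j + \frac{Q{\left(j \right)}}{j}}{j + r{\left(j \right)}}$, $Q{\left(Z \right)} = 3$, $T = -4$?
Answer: $-29952$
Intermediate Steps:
$y{\left(j \right)} = \frac{j + \frac{3}{j}}{-3 + j}$ ($y{\left(j \right)} = \frac{j + \frac{3}{j}}{j - 3} = \frac{j + \frac{3}{j}}{-3 + j}$)
$42 \left(T - 12\right) \left(12 + 12\right) y{\left(7 \right)} = 42 \left(-4 - 12\right) \left(12 + 12\right) \frac{3 + 7^{2}}{7 \left(-3 + 7\right)} = 42 \left(\left(-16\right) 24\right) \frac{3 + 49}{7 \cdot 4} = 42 \left(-384\right) \frac{1}{7} \cdot \frac{1}{4} \cdot 52 = \left(-16128\right) \frac{13}{7} = -29952$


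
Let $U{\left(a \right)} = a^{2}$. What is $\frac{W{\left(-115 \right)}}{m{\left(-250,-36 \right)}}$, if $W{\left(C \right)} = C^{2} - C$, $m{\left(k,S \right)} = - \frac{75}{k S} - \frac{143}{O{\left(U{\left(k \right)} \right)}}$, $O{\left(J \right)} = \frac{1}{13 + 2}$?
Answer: $- \frac{1600800}{257401} \approx -6.2191$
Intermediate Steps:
$O{\left(J \right)} = \frac{1}{15}$
$m{\left(k,S \right)} = -2145 - \frac{75}{S k}$ ($m{\left(k,S \right)} = - \frac{75}{k S} - 143 \frac{1}{\frac{1}{15}} = - \frac{75}{S k} - 2145 = -2145 - \frac{75}{S k}$)
$\frac{W{\left(-115 \right)}}{m{\left(-250,-36 \right)}} = \frac{\left(-115\right) \left(-1 - 115\right)}{-2145 - \frac{75}{\left(-36\right) \left(-250\right)}} = \frac{\left(-115\right) \left(-116\right)}{-2145 - \left(- \frac{25}{12}\right) \left(- \frac{1}{250}\right)} = \frac{13340}{-2145 - \frac{1}{120}} = \frac{13340}{- \frac{257401}{120}} = 13340 \left(- \frac{120}{257401}\right) = - \frac{1600800}{257401}$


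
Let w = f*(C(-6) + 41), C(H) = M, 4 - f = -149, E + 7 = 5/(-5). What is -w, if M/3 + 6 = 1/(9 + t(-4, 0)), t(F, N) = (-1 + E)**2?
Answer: -35241/10 ≈ -3524.1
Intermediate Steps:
E = -8 (E = -7 + 5/(-5) = -7 + 5*(-1/5) = -7 - 1 = -8)
f = 153 (f = 4 - 1*(-149) = 4 + 149 = 153)
t(F, N) = 81 (t(F, N) = (-1 - 8)**2 = (-9)**2 = 81)
M = -539/30 (M = -18 + 3/(9 + 81) = -18 + 3/90 = -18 + 3*(1/90) = -18 + 1/30 = -539/30 ≈ -17.967)
C(H) = -539/30
w = 35241/10 (w = 153*(-539/30 + 41) = 153*(691/30) = 35241/10 ≈ 3524.1)
-w = -1*35241/10 = -35241/10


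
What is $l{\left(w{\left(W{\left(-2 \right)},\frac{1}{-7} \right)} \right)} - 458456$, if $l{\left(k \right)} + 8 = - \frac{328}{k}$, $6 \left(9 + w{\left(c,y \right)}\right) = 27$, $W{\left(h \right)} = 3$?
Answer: $- \frac{4125520}{9} \approx -4.5839 \cdot 10^{5}$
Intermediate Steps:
$w{\left(c,y \right)} = - \frac{9}{2}$ ($w{\left(c,y \right)} = -9 + \frac{1}{6} \cdot 27 = -9 + \frac{9}{2} = - \frac{9}{2}$)
$l{\left(k \right)} = -8 - \frac{328}{k}$
$l{\left(w{\left(W{\left(-2 \right)},\frac{1}{-7} \right)} \right)} - 458456 = \left(-8 - \frac{328}{- \frac{9}{2}}\right) - 458456 = \left(-8 - - \frac{656}{9}\right) - 458456 = \left(-8 + \frac{656}{9}\right) - 458456 = \frac{584}{9} - 458456 = - \frac{4125520}{9}$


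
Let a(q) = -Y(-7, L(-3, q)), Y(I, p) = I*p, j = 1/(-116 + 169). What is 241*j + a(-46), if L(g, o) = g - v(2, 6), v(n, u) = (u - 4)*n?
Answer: -2356/53 ≈ -44.453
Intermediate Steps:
v(n, u) = n*(-4 + u) (v(n, u) = (-4 + u)*n = n*(-4 + u))
L(g, o) = -4 + g (L(g, o) = g - 2*(-4 + 6) = g - 2*2 = g - 1*4 = g - 4 = -4 + g)
j = 1/53 ≈ 0.018868
a(q) = -49 (a(q) = -(-7)*(-4 - 3) = -(-7)*(-7) = -1*49 = -49)
241*j + a(-46) = 241*(1/53) - 49 = 241/53 - 49 = -2356/53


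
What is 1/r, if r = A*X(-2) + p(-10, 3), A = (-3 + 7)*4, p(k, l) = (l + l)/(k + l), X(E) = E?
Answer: -7/230 ≈ -0.030435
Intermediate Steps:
p(k, l) = 2*l/(k + l) (p(k, l) = (2*l)/(k + l) = 2*l/(k + l))
A = 16 (A = 4*4 = 16)
r = -230/7 (r = 16*(-2) + 2*3/(-10 + 3) = -32 + 2*3/(-7) = -32 + 2*3*(-⅐) = -32 - 6/7 = -230/7 ≈ -32.857)
1/r = 1/(-230/7) = -7/230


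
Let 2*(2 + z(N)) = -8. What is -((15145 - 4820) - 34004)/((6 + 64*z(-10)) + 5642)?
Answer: 23679/5264 ≈ 4.4983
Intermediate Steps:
z(N) = -6 (z(N) = -2 + (½)*(-8) = -2 - 4 = -6)
-((15145 - 4820) - 34004)/((6 + 64*z(-10)) + 5642) = -((15145 - 4820) - 34004)/((6 + 64*(-6)) + 5642) = -(10325 - 34004)/((6 - 384) + 5642) = -(-23679)/(-378 + 5642) = -(-23679)/5264 = -1*(-23679/5264) = 23679/5264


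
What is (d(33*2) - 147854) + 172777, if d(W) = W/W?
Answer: 24924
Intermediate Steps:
d(W) = 1
(d(33*2) - 147854) + 172777 = (1 - 147854) + 172777 = -147853 + 172777 = 24924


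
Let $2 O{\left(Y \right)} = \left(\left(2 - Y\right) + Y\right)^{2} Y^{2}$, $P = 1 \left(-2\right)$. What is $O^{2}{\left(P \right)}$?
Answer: $64$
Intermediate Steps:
$P = -2$
$O{\left(Y \right)} = 2 Y^{2}$ ($O{\left(Y \right)} = \frac{\left(\left(2 - Y\right) + Y\right)^{2} Y^{2}}{2} = \frac{2^{2} Y^{2}}{2} = \frac{4 Y^{2}}{2} = 2 Y^{2}$)
$O^{2}{\left(P \right)} = \left(2 \left(-2\right)^{2}\right)^{2} = \left(2 \cdot 4\right)^{2} = 8^{2} = 64$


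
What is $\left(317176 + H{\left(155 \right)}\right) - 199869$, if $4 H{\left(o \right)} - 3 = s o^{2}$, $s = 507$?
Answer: $\frac{6324953}{2} \approx 3.1625 \cdot 10^{6}$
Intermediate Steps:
$H{\left(o \right)} = \frac{3}{4} + \frac{507 o^{2}}{4}$
$\left(317176 + H{\left(155 \right)}\right) - 199869 = \left(317176 + \left(\frac{3}{4} + \frac{507 \cdot 155^{2}}{4}\right)\right) - 199869 = \left(317176 + \left(\frac{3}{4} + \frac{507}{4} \cdot 24025\right)\right) - 199869 = \left(317176 + \left(\frac{3}{4} + \frac{12180675}{4}\right)\right) - 199869 = \left(317176 + \frac{6090339}{2}\right) - 199869 = \frac{6724691}{2} - 199869 = \frac{6324953}{2}$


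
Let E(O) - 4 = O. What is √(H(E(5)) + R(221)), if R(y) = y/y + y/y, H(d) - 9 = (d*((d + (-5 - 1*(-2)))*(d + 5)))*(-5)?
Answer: I*√3769 ≈ 61.392*I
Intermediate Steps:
E(O) = 4 + O
H(d) = 9 - 5*d*(-3 + d)*(5 + d) (H(d) = 9 + (d*((d + (-5 - 1*(-2)))*(d + 5)))*(-5) = 9 + (d*((d + (-5 + 2))*(5 + d)))*(-5) = 9 + (d*((d - 3)*(5 + d)))*(-5) = 9 + (d*((-3 + d)*(5 + d)))*(-5) = 9 + (d*(-3 + d)*(5 + d))*(-5) = 9 - 5*d*(-3 + d)*(5 + d))
R(y) = 2 (R(y) = 1 + 1 = 2)
√(H(E(5)) + R(221)) = √((9 - 10*(4 + 5)² - 5*(4 + 5)³ + 75*(4 + 5)) + 2) = √((9 - 10*9² - 5*9³ + 75*9) + 2) = √((9 - 10*81 - 5*729 + 675) + 2) = √((9 - 810 - 3645 + 675) + 2) = √(-3771 + 2) = √(-3769) = I*√3769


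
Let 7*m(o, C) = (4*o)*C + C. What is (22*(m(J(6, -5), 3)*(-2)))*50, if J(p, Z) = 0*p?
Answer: -6600/7 ≈ -942.86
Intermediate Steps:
J(p, Z) = 0
m(o, C) = C/7 + 4*C*o/7 (m(o, C) = ((4*o)*C + C)/7 = (4*C*o + C)/7 = (C + 4*C*o)/7 = C/7 + 4*C*o/7)
(22*(m(J(6, -5), 3)*(-2)))*50 = (22*(((⅐)*3*(1 + 4*0))*(-2)))*50 = (22*(((⅐)*3*(1 + 0))*(-2)))*50 = (22*(((⅐)*3*1)*(-2)))*50 = (22*((3/7)*(-2)))*50 = (22*(-6/7))*50 = -132/7*50 = -6600/7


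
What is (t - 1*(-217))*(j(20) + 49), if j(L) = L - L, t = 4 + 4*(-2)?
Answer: 10437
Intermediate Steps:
t = -4 (t = 4 - 8 = -4)
j(L) = 0
(t - 1*(-217))*(j(20) + 49) = (-4 - 1*(-217))*(0 + 49) = (-4 + 217)*49 = 213*49 = 10437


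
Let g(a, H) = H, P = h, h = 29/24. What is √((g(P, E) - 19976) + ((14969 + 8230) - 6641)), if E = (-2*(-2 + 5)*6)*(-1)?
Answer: I*√3382 ≈ 58.155*I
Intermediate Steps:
E = 36 (E = (-2*3*6)*(-1) = -6*6*(-1) = -36*(-1) = 36)
h = 29/24 (h = 29*(1/24) = 29/24 ≈ 1.2083)
P = 29/24 ≈ 1.2083
√((g(P, E) - 19976) + ((14969 + 8230) - 6641)) = √((36 - 19976) + ((14969 + 8230) - 6641)) = √(-19940 + (23199 - 6641)) = √(-19940 + 16558) = √(-3382) = I*√3382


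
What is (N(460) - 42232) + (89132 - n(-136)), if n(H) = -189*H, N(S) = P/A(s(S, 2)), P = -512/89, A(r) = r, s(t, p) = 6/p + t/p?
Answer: 439540940/20737 ≈ 21196.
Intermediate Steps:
P = -512/89 (P = -512*1/89 = -512/89 ≈ -5.7528)
N(S) = -512/(89*(3 + S/2)) (N(S) = -512*2/(6 + S)/89 = -512/(89*(3 + S/2)))
(N(460) - 42232) + (89132 - n(-136)) = (-1024/(534 + 89*460) - 42232) + (89132 - (-189)*(-136)) = (-1024/(534 + 40940) - 42232) + (89132 - 1*25704) = (-1024/41474 - 42232) + (89132 - 25704) = (-1024*1/41474 - 42232) + 63428 = (-512/20737 - 42232) + 63428 = -875765496/20737 + 63428 = 439540940/20737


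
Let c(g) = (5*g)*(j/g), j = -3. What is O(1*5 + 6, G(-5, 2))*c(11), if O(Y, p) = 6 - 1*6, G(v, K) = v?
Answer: 0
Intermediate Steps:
O(Y, p) = 0 (O(Y, p) = 6 - 6 = 0)
c(g) = -15 (c(g) = (5*g)*(-3/g) = -15)
O(1*5 + 6, G(-5, 2))*c(11) = 0*(-15) = 0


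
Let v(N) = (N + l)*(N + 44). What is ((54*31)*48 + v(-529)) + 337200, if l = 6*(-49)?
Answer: 816707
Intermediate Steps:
l = -294
v(N) = (-294 + N)*(44 + N) (v(N) = (N - 294)*(N + 44) = (-294 + N)*(44 + N))
((54*31)*48 + v(-529)) + 337200 = ((54*31)*48 + (-12936 + (-529)² - 250*(-529))) + 337200 = (1674*48 + (-12936 + 279841 + 132250)) + 337200 = (80352 + 399155) + 337200 = 479507 + 337200 = 816707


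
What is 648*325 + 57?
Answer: 210657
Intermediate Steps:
648*325 + 57 = 210600 + 57 = 210657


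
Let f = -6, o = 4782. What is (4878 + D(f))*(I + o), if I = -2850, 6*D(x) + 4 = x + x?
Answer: 9419144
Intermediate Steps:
D(x) = -⅔ + x/3 (D(x) = -⅔ + (x + x)/6 = -⅔ + (2*x)/6 = -⅔ + x/3)
(4878 + D(f))*(I + o) = (4878 + (-⅔ + (⅓)*(-6)))*(-2850 + 4782) = (4878 + (-⅔ - 2))*1932 = (4878 - 8/3)*1932 = (14626/3)*1932 = 9419144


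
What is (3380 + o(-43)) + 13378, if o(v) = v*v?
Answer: 18607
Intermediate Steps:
o(v) = v²
(3380 + o(-43)) + 13378 = (3380 + (-43)²) + 13378 = (3380 + 1849) + 13378 = 5229 + 13378 = 18607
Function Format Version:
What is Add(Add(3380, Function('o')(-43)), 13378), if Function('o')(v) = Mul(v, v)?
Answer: 18607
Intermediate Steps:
Function('o')(v) = Pow(v, 2)
Add(Add(3380, Function('o')(-43)), 13378) = Add(Add(3380, Pow(-43, 2)), 13378) = Add(Add(3380, 1849), 13378) = Add(5229, 13378) = 18607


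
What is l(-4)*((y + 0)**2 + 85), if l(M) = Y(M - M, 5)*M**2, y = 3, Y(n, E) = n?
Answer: 0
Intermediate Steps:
l(M) = 0 (l(M) = (M - M)*M**2 = 0*M**2 = 0)
l(-4)*((y + 0)**2 + 85) = 0*((3 + 0)**2 + 85) = 0*(3**2 + 85) = 0*(9 + 85) = 0*94 = 0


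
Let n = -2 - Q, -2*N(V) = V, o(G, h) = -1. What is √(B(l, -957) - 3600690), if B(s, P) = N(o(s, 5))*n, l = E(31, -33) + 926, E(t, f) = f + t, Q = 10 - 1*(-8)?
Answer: 10*I*√36007 ≈ 1897.6*I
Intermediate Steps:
Q = 18 (Q = 10 + 8 = 18)
N(V) = -V/2
l = 924 (l = (-33 + 31) + 926 = -2 + 926 = 924)
n = -20 (n = -2 - 1*18 = -2 - 18 = -20)
B(s, P) = -10 (B(s, P) = -½*(-1)*(-20) = (½)*(-20) = -10)
√(B(l, -957) - 3600690) = √(-10 - 3600690) = √(-3600700) = 10*I*√36007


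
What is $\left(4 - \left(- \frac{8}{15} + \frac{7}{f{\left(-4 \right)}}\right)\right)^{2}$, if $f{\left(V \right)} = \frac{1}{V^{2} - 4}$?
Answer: $\frac{1420864}{225} \approx 6315.0$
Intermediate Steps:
$f{\left(V \right)} = \frac{1}{-4 + V^{2}}$
$\left(4 - \left(- \frac{8}{15} + \frac{7}{f{\left(-4 \right)}}\right)\right)^{2} = \left(4 - \left(84 - \frac{8}{15}\right)\right)^{2} = \left(4 - \left(- \frac{8}{15} + \frac{7}{\frac{1}{-4 + 16}}\right)\right)^{2} = \left(4 + \left(\frac{8}{15} - \frac{7}{\frac{1}{12}}\right)\right)^{2} = \left(4 + \left(\frac{8}{15} - 7 \frac{1}{\frac{1}{12}}\right)\right)^{2} = \left(4 + \left(\frac{8}{15} - 84\right)\right)^{2} = \left(4 - \frac{1252}{15}\right)^{2} = \left(- \frac{1192}{15}\right)^{2} = \frac{1420864}{225}$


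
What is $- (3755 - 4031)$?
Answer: $276$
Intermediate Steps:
$- (3755 - 4031) = \left(-1\right) \left(-276\right) = 276$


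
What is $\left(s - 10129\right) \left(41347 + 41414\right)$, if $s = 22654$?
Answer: $1036581525$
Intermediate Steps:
$\left(s - 10129\right) \left(41347 + 41414\right) = \left(22654 - 10129\right) \left(41347 + 41414\right) = 12525 \cdot 82761 = 1036581525$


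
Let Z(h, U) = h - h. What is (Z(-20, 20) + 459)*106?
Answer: 48654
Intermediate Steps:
Z(h, U) = 0
(Z(-20, 20) + 459)*106 = (0 + 459)*106 = 459*106 = 48654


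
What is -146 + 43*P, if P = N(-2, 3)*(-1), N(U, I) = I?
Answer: -275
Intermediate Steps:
P = -3 (P = 3*(-1) = -3)
-146 + 43*P = -146 + 43*(-3) = -146 - 129 = -275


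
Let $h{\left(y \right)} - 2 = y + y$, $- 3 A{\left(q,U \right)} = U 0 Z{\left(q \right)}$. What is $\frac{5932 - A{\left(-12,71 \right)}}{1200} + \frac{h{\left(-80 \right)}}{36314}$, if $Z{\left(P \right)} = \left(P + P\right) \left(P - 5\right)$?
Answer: $\frac{26903131}{5447100} \approx 4.939$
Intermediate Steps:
$Z{\left(P \right)} = 2 P \left(-5 + P\right)$
$A{\left(q,U \right)} = 0$ ($A{\left(q,U \right)} = - \frac{U 0 \cdot 2 q \left(-5 + q\right)}{3} = - \frac{0 \cdot 2 q \left(-5 + q\right)}{3} = \left(- \frac{1}{3}\right) 0 = 0$)
$h{\left(y \right)} = 2 + 2 y$ ($h{\left(y \right)} = 2 + \left(y + y\right) = 2 + 2 y$)
$\frac{5932 - A{\left(-12,71 \right)}}{1200} + \frac{h{\left(-80 \right)}}{36314} = \frac{5932 - 0}{1200} + \frac{2 + 2 \left(-80\right)}{36314} = \left(5932 + 0\right) \frac{1}{1200} + \left(2 - 160\right) \frac{1}{36314} = 5932 \cdot \frac{1}{1200} - \frac{79}{18157} = \frac{1483}{300} - \frac{79}{18157} = \frac{26903131}{5447100}$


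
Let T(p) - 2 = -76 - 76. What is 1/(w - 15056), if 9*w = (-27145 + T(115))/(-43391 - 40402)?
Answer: -14229/214231309 ≈ -6.6419e-5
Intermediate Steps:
T(p) = -150 (T(p) = 2 + (-76 - 76) = 2 - 152 = -150)
w = 515/14229 (w = ((-27145 - 150)/(-43391 - 40402))/9 = (-27295/(-83793))/9 = (-27295*(-1/83793))/9 = (1/9)*(515/1581) = 515/14229 ≈ 0.036194)
1/(w - 15056) = 1/(515/14229 - 15056) = 1/(-214231309/14229) = -14229/214231309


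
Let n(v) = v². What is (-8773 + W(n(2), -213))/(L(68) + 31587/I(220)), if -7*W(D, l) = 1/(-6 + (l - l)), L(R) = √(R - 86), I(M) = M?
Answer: -426752478350/6990268383 + 8916853000*I*√2/6990268383 ≈ -61.049 + 1.804*I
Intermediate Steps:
L(R) = √(-86 + R)
W(D, l) = 1/42 (W(D, l) = -1/(7*(-6 + (l - l))) = -1/(7*(-6 + 0)) = -⅐/(-6) = -⅐*(-⅙) = 1/42)
(-8773 + W(n(2), -213))/(L(68) + 31587/I(220)) = (-8773 + 1/42)/(√(-86 + 68) + 31587/220) = -368465/(42*(√(-18) + 31587*(1/220))) = -368465/(42*(3*I*√2 + 31587/220)) = -368465/(42*(31587/220 + 3*I*√2))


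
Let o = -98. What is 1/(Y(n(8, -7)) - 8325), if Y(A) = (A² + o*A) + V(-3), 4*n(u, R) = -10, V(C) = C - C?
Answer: -4/32295 ≈ -0.00012386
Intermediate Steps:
V(C) = 0
n(u, R) = -5/2 (n(u, R) = (¼)*(-10) = -5/2)
Y(A) = A² - 98*A (Y(A) = (A² - 98*A) + 0 = A² - 98*A)
1/(Y(n(8, -7)) - 8325) = 1/(-5*(-98 - 5/2)/2 - 8325) = 1/(-5/2*(-201/2) - 8325) = 1/(1005/4 - 8325) = 1/(-32295/4) = -4/32295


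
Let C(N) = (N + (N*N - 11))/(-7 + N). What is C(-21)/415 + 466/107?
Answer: 5371157/1243340 ≈ 4.3199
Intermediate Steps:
C(N) = (-11 + N + N**2)/(-7 + N) (C(N) = (N + (N**2 - 11))/(-7 + N) = (N + (-11 + N**2))/(-7 + N) = (-11 + N + N**2)/(-7 + N))
C(-21)/415 + 466/107 = ((-11 - 21 + (-21)**2)/(-7 - 21))/415 + 466/107 = ((-11 - 21 + 441)/(-28))*(1/415) + 466*(1/107) = -1/28*409*(1/415) + 466/107 = -409/28*1/415 + 466/107 = -409/11620 + 466/107 = 5371157/1243340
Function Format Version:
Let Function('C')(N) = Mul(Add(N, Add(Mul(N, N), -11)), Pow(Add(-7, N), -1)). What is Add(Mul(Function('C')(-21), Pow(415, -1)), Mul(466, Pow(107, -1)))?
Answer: Rational(5371157, 1243340) ≈ 4.3199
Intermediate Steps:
Function('C')(N) = Mul(Pow(Add(-7, N), -1), Add(-11, N, Pow(N, 2))) (Function('C')(N) = Mul(Add(N, Add(Pow(N, 2), -11)), Pow(Add(-7, N), -1)) = Mul(Add(N, Add(-11, Pow(N, 2))), Pow(Add(-7, N), -1)) = Mul(Add(-11, N, Pow(N, 2)), Pow(Add(-7, N), -1)) = Mul(Pow(Add(-7, N), -1), Add(-11, N, Pow(N, 2))))
Add(Mul(Function('C')(-21), Pow(415, -1)), Mul(466, Pow(107, -1))) = Add(Mul(Mul(Pow(Add(-7, -21), -1), Add(-11, -21, Pow(-21, 2))), Pow(415, -1)), Mul(466, Pow(107, -1))) = Add(Mul(Mul(Pow(-28, -1), Add(-11, -21, 441)), Rational(1, 415)), Mul(466, Rational(1, 107))) = Add(Mul(Mul(Rational(-1, 28), 409), Rational(1, 415)), Rational(466, 107)) = Add(Mul(Rational(-409, 28), Rational(1, 415)), Rational(466, 107)) = Add(Rational(-409, 11620), Rational(466, 107)) = Rational(5371157, 1243340)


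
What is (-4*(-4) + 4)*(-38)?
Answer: -760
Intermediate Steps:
(-4*(-4) + 4)*(-38) = (16 + 4)*(-38) = 20*(-38) = -760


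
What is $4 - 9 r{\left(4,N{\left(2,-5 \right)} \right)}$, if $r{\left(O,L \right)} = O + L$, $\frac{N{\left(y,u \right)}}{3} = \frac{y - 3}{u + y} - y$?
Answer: $13$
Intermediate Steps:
$N{\left(y,u \right)} = - 3 y + \frac{3 \left(-3 + y\right)}{u + y}$ ($N{\left(y,u \right)} = 3 \left(\frac{y - 3}{u + y} - y\right) = 3 \left(\frac{-3 + y}{u + y} - y\right) = 3 \left(- y + \frac{-3 + y}{u + y}\right) = - 3 y + \frac{3 \left(-3 + y\right)}{u + y}$)
$r{\left(O,L \right)} = L + O$
$4 - 9 r{\left(4,N{\left(2,-5 \right)} \right)} = 4 - 9 \left(\frac{3 \left(-3 + 2 - 2^{2} - \left(-5\right) 2\right)}{-5 + 2} + 4\right) = 4 - 9 \left(\frac{3 \left(-3 + 2 - 4 + 10\right)}{-3} + 4\right) = 4 - 9 \left(3 \left(- \frac{1}{3}\right) \left(-3 + 2 - 4 + 10\right) + 4\right) = 4 - 9 \left(3 \left(- \frac{1}{3}\right) 5 + 4\right) = 4 - 9 \left(-5 + 4\right) = 4 - -9 = 4 + 9 = 13$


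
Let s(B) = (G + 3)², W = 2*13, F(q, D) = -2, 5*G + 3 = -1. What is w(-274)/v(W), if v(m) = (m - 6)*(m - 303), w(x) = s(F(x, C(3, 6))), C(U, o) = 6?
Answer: -121/138500 ≈ -0.00087365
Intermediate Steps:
G = -⅘ (G = -⅗ + (⅕)*(-1) = -⅗ - ⅕ = -⅘ ≈ -0.80000)
W = 26
s(B) = 121/25 (s(B) = (-⅘ + 3)² = (11/5)² = 121/25)
w(x) = 121/25
v(m) = (-303 + m)*(-6 + m) (v(m) = (-6 + m)*(-303 + m) = (-303 + m)*(-6 + m))
w(-274)/v(W) = 121/(25*(1818 + 26² - 309*26)) = 121/(25*(1818 + 676 - 8034)) = (121/25)/(-5540) = (121/25)*(-1/5540) = -121/138500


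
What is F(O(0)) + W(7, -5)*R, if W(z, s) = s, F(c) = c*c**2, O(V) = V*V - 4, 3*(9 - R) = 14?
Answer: -257/3 ≈ -85.667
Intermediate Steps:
R = 13/3 (R = 9 - 1/3*14 = 9 - 14/3 = 13/3 ≈ 4.3333)
O(V) = -4 + V**2 (O(V) = V**2 - 4 = -4 + V**2)
F(c) = c**3
F(O(0)) + W(7, -5)*R = (-4 + 0**2)**3 - 5*13/3 = (-4 + 0)**3 - 65/3 = (-4)**3 - 65/3 = -64 - 65/3 = -257/3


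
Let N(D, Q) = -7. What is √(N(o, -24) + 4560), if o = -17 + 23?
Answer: √4553 ≈ 67.476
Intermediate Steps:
o = 6
√(N(o, -24) + 4560) = √(-7 + 4560) = √4553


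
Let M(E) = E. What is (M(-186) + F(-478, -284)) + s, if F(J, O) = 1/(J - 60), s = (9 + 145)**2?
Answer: 12659139/538 ≈ 23530.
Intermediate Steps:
s = 23716 (s = 154**2 = 23716)
F(J, O) = 1/(-60 + J)
(M(-186) + F(-478, -284)) + s = (-186 + 1/(-60 - 478)) + 23716 = (-186 + 1/(-538)) + 23716 = (-186 - 1/538) + 23716 = -100069/538 + 23716 = 12659139/538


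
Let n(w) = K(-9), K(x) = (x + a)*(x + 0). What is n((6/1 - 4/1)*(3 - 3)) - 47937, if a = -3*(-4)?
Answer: -47964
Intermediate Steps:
a = 12
K(x) = x*(12 + x) (K(x) = (x + 12)*(x + 0) = (12 + x)*x = x*(12 + x))
n(w) = -27 (n(w) = -9*(12 - 9) = -9*3 = -27)
n((6/1 - 4/1)*(3 - 3)) - 47937 = -27 - 47937 = -47964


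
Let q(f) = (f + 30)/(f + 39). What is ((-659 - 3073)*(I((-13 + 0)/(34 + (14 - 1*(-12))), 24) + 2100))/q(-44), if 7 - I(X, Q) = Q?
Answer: -19434390/7 ≈ -2.7763e+6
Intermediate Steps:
I(X, Q) = 7 - Q
q(f) = (30 + f)/(39 + f)
((-659 - 3073)*(I((-13 + 0)/(34 + (14 - 1*(-12))), 24) + 2100))/q(-44) = ((-659 - 3073)*((7 - 1*24) + 2100))/(((30 - 44)/(39 - 44))) = (-3732*((7 - 24) + 2100))/((-14/(-5))) = (-3732*(-17 + 2100))/((-1/5*(-14))) = (-3732*2083)/(14/5) = -7773756*5/14 = -19434390/7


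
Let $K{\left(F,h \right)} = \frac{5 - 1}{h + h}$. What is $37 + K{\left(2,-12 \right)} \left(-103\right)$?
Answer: $\frac{325}{6} \approx 54.167$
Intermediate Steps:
$K{\left(F,h \right)} = \frac{2}{h}$ ($K{\left(F,h \right)} = \frac{4}{2 h} = 4 \frac{1}{2 h} = \frac{2}{h}$)
$37 + K{\left(2,-12 \right)} \left(-103\right) = 37 + \frac{2}{-12} \left(-103\right) = 37 + 2 \left(- \frac{1}{12}\right) \left(-103\right) = 37 - - \frac{103}{6} = 37 + \frac{103}{6} = \frac{325}{6}$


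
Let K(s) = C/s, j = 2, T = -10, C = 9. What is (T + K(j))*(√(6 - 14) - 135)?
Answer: 1485/2 - 11*I*√2 ≈ 742.5 - 15.556*I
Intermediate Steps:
K(s) = 9/s
(T + K(j))*(√(6 - 14) - 135) = (-10 + 9/2)*(√(6 - 14) - 135) = (-10 + 9*(½))*(√(-8) - 135) = (-10 + 9/2)*(2*I*√2 - 135) = -11*(-135 + 2*I*√2)/2 = 1485/2 - 11*I*√2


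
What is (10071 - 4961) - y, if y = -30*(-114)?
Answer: 1690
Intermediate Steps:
y = 3420
(10071 - 4961) - y = (10071 - 4961) - 1*3420 = 5110 - 3420 = 1690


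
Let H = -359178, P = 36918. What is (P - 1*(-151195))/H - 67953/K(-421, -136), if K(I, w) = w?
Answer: 12190819633/24424104 ≈ 499.13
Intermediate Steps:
(P - 1*(-151195))/H - 67953/K(-421, -136) = (36918 - 1*(-151195))/(-359178) - 67953/(-136) = (36918 + 151195)*(-1/359178) - 67953*(-1/136) = 188113*(-1/359178) + 67953/136 = -188113/359178 + 67953/136 = 12190819633/24424104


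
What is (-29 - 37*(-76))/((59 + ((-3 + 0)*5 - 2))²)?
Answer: 2783/1764 ≈ 1.5777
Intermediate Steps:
(-29 - 37*(-76))/((59 + ((-3 + 0)*5 - 2))²) = (-29 + 2812)/((59 + (-3*5 - 2))²) = 2783/((59 + (-15 - 2))²) = 2783/((59 - 17)²) = 2783/(42²) = 2783/1764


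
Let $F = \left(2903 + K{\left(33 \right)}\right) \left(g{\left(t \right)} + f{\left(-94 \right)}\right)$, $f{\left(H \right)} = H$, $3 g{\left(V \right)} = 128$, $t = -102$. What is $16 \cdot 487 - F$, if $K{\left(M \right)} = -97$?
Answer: $\frac{455500}{3} \approx 1.5183 \cdot 10^{5}$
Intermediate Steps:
$g{\left(V \right)} = \frac{128}{3}$ ($g{\left(V \right)} = \frac{1}{3} \cdot 128 = \frac{128}{3}$)
$F = - \frac{432124}{3}$ ($F = \left(2903 - 97\right) \left(\frac{128}{3} - 94\right) = 2806 \left(- \frac{154}{3}\right) = - \frac{432124}{3} \approx -1.4404 \cdot 10^{5}$)
$16 \cdot 487 - F = 16 \cdot 487 - - \frac{432124}{3} = 7792 + \frac{432124}{3} = \frac{455500}{3}$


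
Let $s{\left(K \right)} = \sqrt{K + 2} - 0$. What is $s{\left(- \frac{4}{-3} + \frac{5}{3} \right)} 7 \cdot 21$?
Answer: $147 \sqrt{5} \approx 328.7$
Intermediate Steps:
$s{\left(K \right)} = \sqrt{2 + K}$ ($s{\left(K \right)} = \sqrt{2 + K} + 0 = \sqrt{2 + K}$)
$s{\left(- \frac{4}{-3} + \frac{5}{3} \right)} 7 \cdot 21 = \sqrt{2 + \left(- \frac{4}{-3} + \frac{5}{3}\right)} 7 \cdot 21 = \sqrt{2 + \left(\left(-4\right) \left(- \frac{1}{3}\right) + 5 \cdot \frac{1}{3}\right)} 7 \cdot 21 = \sqrt{2 + \left(\frac{4}{3} + \frac{5}{3}\right)} 7 \cdot 21 = \sqrt{2 + 3} \cdot 7 \cdot 21 = \sqrt{5} \cdot 7 \cdot 21 = 7 \sqrt{5} \cdot 21 = 147 \sqrt{5}$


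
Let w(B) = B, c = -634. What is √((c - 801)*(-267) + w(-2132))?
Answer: √381013 ≈ 617.26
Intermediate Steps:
√((c - 801)*(-267) + w(-2132)) = √((-634 - 801)*(-267) - 2132) = √(-1435*(-267) - 2132) = √(383145 - 2132) = √381013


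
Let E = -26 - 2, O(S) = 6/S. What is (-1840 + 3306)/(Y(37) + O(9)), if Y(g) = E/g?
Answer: -81363/5 ≈ -16273.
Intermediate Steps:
E = -28
Y(g) = -28/g
(-1840 + 3306)/(Y(37) + O(9)) = (-1840 + 3306)/(-28/37 + 6/9) = 1466/(-28*1/37 + 6*(⅑)) = 1466/(-28/37 + ⅔) = 1466/(-10/111) = 1466*(-111/10) = -81363/5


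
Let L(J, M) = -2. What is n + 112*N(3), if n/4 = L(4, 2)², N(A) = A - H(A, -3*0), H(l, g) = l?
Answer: 16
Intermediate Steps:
N(A) = 0 (N(A) = A - A = 0)
n = 16 (n = 4*(-2)² = 4*4 = 16)
n + 112*N(3) = 16 + 112*0 = 16 + 0 = 16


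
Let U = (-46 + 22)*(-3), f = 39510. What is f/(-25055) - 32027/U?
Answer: -161056241/360792 ≈ -446.40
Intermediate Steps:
U = 72 (U = -24*(-3) = 72)
f/(-25055) - 32027/U = 39510/(-25055) - 32027/72 = 39510*(-1/25055) - 32027*1/72 = -7902/5011 - 32027/72 = -161056241/360792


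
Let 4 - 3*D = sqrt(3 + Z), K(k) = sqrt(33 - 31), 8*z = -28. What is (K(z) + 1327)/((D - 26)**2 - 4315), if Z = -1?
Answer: -398385315/1112645641 - 2067777*sqrt(2)/1112645641 ≈ -0.36068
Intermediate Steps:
z = -7/2 (z = (1/8)*(-28) = -7/2 ≈ -3.5000)
K(k) = sqrt(2)
D = 4/3 - sqrt(2)/3 (D = 4/3 - sqrt(3 - 1)/3 = 4/3 - sqrt(2)/3 ≈ 0.86193)
(K(z) + 1327)/((D - 26)**2 - 4315) = (sqrt(2) + 1327)/(((4/3 - sqrt(2)/3) - 26)**2 - 4315) = (1327 + sqrt(2))/((-74/3 - sqrt(2)/3)**2 - 4315) = (1327 + sqrt(2))/(-4315 + (-74/3 - sqrt(2)/3)**2)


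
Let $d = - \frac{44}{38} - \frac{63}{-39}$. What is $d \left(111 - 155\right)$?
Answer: $- \frac{4972}{247} \approx -20.13$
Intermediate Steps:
$d = \frac{113}{247}$ ($d = \left(-44\right) \frac{1}{38} - - \frac{21}{13} = - \frac{22}{19} + \frac{21}{13} = \frac{113}{247} \approx 0.45749$)
$d \left(111 - 155\right) = \frac{113 \left(111 - 155\right)}{247} = \frac{113}{247} \left(-44\right) = - \frac{4972}{247}$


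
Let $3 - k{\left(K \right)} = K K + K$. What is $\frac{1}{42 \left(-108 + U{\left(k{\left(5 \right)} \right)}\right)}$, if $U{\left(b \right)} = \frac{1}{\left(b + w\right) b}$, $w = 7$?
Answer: $- \frac{90}{408233} \approx -0.00022046$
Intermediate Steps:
$k{\left(K \right)} = 3 - K - K^{2}$ ($k{\left(K \right)} = 3 - \left(K K + K\right) = 3 - \left(K^{2} + K\right) = 3 - \left(K + K^{2}\right) = 3 - K - K^{2}$)
$U{\left(b \right)} = \frac{1}{b \left(7 + b\right)}$ ($U{\left(b \right)} = \frac{1}{\left(b + 7\right) b} = \frac{1}{\left(7 + b\right) b} = \frac{1}{b \left(7 + b\right)}$)
$\frac{1}{42 \left(-108 + U{\left(k{\left(5 \right)} \right)}\right)} = \frac{1}{42 \left(-108 + \frac{1}{\left(3 - 5 - 5^{2}\right) \left(7 - 27\right)}\right)} = \frac{1}{42 \left(-108 + \frac{1}{\left(3 - 5 - 25\right) \left(7 - 27\right)}\right)} = \frac{1}{42 \left(-108 + \frac{1}{\left(-27\right) \left(7 - 27\right)}\right)} = \frac{1}{42 \left(-108 - \frac{1}{27 \left(-20\right)}\right)} = \frac{1}{42 \left(-108 - - \frac{1}{540}\right)} = \frac{1}{42 \left(-108 + \frac{1}{540}\right)} = \frac{1}{42 \left(- \frac{58319}{540}\right)} = \frac{1}{- \frac{408233}{90}} = - \frac{90}{408233}$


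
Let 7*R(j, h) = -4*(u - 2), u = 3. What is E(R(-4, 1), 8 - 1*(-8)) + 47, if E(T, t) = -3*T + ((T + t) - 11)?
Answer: 372/7 ≈ 53.143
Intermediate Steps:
R(j, h) = -4/7 (R(j, h) = (-4*(3 - 2))/7 = (-4*1)/7 = (1/7)*(-4) = -4/7)
E(T, t) = -11 + t - 2*T (E(T, t) = -3*T + (-11 + T + t) = -11 + t - 2*T)
E(R(-4, 1), 8 - 1*(-8)) + 47 = (-11 + (8 - 1*(-8)) - 2*(-4/7)) + 47 = (-11 + (8 + 8) + 8/7) + 47 = (-11 + 16 + 8/7) + 47 = 43/7 + 47 = 372/7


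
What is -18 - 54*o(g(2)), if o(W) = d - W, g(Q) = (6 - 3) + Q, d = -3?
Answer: 414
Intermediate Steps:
g(Q) = 3 + Q
o(W) = -3 - W
-18 - 54*o(g(2)) = -18 - 54*(-3 - (3 + 2)) = -18 - 54*(-3 - 1*5) = -18 - 54*(-3 - 5) = -18 - 54*(-8) = -18 + 432 = 414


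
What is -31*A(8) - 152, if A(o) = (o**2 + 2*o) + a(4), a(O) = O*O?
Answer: -3128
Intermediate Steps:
a(O) = O**2
A(o) = 16 + o**2 + 2*o (A(o) = (o**2 + 2*o) + 4**2 = (o**2 + 2*o) + 16 = 16 + o**2 + 2*o)
-31*A(8) - 152 = -31*(16 + 8**2 + 2*8) - 152 = -31*(16 + 64 + 16) - 152 = -31*96 - 152 = -2976 - 152 = -3128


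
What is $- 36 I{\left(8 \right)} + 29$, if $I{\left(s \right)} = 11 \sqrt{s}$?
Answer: $29 - 792 \sqrt{2} \approx -1091.1$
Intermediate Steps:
$- 36 I{\left(8 \right)} + 29 = - 36 \cdot 11 \sqrt{8} + 29 = - 36 \cdot 11 \cdot 2 \sqrt{2} + 29 = - 36 \cdot 22 \sqrt{2} + 29 = - 792 \sqrt{2} + 29 = 29 - 792 \sqrt{2}$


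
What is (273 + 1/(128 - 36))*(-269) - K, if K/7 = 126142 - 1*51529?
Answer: -54807245/92 ≈ -5.9573e+5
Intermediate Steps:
K = 522291 (K = 7*(126142 - 1*51529) = 7*(126142 - 51529) = 7*74613 = 522291)
(273 + 1/(128 - 36))*(-269) - K = (273 + 1/(128 - 36))*(-269) - 1*522291 = (273 + 1/92)*(-269) - 522291 = (25117/92)*(-269) - 522291 = -6756473/92 - 522291 = -54807245/92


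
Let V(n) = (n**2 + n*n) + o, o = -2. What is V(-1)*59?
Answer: 0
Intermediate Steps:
V(n) = -2 + 2*n**2 (V(n) = (n**2 + n*n) - 2 = (n**2 + n**2) - 2 = 2*n**2 - 2 = -2 + 2*n**2)
V(-1)*59 = (-2 + 2*(-1)**2)*59 = (-2 + 2*1)*59 = (-2 + 2)*59 = 0*59 = 0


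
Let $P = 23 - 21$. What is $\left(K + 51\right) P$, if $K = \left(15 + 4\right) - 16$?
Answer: $108$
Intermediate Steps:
$P = 2$ ($P = 23 - 21 = 2$)
$K = 3$ ($K = 19 - 16 = 3$)
$\left(K + 51\right) P = \left(3 + 51\right) 2 = 54 \cdot 2 = 108$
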